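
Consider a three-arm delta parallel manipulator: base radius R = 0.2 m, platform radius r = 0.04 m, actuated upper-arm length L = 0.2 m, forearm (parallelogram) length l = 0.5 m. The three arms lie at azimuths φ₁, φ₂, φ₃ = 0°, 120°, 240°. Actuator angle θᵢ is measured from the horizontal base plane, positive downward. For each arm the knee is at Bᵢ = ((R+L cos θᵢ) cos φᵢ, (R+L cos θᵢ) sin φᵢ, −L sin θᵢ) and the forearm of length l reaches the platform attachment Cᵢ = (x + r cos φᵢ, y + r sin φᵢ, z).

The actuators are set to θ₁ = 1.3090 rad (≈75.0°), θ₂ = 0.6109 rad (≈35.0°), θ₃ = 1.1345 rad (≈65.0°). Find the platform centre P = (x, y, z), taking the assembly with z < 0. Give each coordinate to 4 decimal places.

(-0.0969, 0.0957, -0.5748)

φ1=0.0°: virtual centre (0.2118, 0.0000, -0.1932), radius l
arm 2 at φ=120.0°: (R−r)+L cos θ2 = 0.3238;  centre 2 = (-0.1619, 0.2804, -0.1147)
φ3=240.0°: virtual centre (-0.1223, -0.2118, -0.1813), radius l
eliminate P² terms by subtracting sphere 1 from 2 and 3
plane₁₂: -0.7474x+0.5609y+0.1569z = 0.0359
det = 0.6912;  x = -0.0305+0.1155z,  y = 0.0233+-0.1259z
quadratic in z: (1.0292)z²+(0.3245)z+(-0.1535)=0, √Δ=0.8585 → z ∈ {-0.5748, 0.2594}; z = -0.5748 (taking z<0)
x = -0.0969, y = 0.0957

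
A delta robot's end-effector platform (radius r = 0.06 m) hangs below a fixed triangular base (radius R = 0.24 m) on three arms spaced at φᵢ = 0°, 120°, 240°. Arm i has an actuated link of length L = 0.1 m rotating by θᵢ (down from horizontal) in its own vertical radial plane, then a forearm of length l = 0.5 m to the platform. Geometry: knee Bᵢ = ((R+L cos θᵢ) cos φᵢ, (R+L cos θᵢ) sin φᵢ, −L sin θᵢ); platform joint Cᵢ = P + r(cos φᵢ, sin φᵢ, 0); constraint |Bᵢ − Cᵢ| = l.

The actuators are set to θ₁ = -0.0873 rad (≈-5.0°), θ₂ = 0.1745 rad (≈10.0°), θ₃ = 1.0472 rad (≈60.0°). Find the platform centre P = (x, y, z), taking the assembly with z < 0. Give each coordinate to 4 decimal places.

φ1=0.0°: virtual centre (0.2796, 0.0000, 0.0087), radius l
arm 2 at φ=120.0°: (R−r)+L cos θ2 = 0.2785;  O2 = (-0.1392, 0.2412, -0.0174)
φ3=240.0°: virtual centre (-0.1150, -0.1992, -0.0866), radius l
eliminate P² terms by subtracting sphere 1 from 2 and 3
[-0.8377 0.4823 -0.0522]·P = -0.0004;  [-0.7892 -0.3984 -0.1906]·P = -0.0179
det = 0.7144;  x = 0.0123+-0.1578z,  y = 0.0205+-0.1659z
into |P−O₁|² = l²: 1.0524z² + 0.0601z + -0.1780 = 0;  Δ = 0.7531;  z = -0.4409 or 0.3837 → z<0 root = -0.4409
x = 0.0819, y = 0.0936

(0.0819, 0.0936, -0.4409)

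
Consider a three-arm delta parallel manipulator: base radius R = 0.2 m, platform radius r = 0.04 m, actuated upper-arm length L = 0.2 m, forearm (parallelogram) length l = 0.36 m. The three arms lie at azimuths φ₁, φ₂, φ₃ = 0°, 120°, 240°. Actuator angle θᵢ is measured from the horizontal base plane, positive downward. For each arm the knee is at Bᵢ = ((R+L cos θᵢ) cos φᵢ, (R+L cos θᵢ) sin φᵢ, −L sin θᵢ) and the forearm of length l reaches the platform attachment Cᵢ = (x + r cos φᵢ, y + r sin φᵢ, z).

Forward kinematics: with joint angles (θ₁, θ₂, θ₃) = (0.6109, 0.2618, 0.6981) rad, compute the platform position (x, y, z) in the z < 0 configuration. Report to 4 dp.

arm 1 at φ=0.0°: (R−r)+L cos θ1 = 0.3238;  O1 = (0.3238, 0.0000, -0.1147)
φ2=120.0°: virtual centre (-0.1766, 0.3059, -0.0518), radius l
φ3=240.0°: virtual centre (-0.1566, -0.2713, -0.1286), radius l
|O₂|²−|O₁|² = 0.0094;  |O₃|²−|O₁|² = -0.0034
linear system: -1.0008x+0.6117y = 0.0094−0.1259z; -0.9609x+-0.5425y = -0.0034−-0.0277z
Cramer: x(z) = -0.0027+0.0454z;  y(z) = 0.0110-0.1315z
into |P−O₁|² = l²: 1.0194z² + 0.1969z + -0.0097 = 0;  Δ = 0.0784;  z = -0.2339 or 0.0408 → z<0 root = -0.2339
x = -0.0133, y = 0.0417

(-0.0133, 0.0417, -0.2339)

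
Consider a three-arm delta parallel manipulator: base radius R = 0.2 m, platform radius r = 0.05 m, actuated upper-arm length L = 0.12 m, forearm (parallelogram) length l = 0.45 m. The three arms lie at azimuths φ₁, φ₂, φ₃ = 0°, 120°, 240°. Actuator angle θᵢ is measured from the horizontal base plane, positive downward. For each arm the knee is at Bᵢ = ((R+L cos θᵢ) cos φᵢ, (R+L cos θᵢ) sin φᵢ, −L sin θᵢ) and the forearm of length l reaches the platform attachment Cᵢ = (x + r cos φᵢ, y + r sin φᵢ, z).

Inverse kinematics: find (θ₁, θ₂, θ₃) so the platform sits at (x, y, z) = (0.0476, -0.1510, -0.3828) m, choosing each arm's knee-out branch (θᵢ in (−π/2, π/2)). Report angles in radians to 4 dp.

arm 1 (φ=0.0°): x'=0.0476, y'=-0.1510
  A=0.1024, B=-0.3828, C=(l²−L²−A²−y'²−z²)/(2L)=0.0345
  γ=atan2(-0.3828,0.1024)=-1.3094;  ψ=arccos(0.0870)=1.4836;  θ1=γ+ψ≈0.1742
arm 2 (φ=120.0°): x'=-0.1546, y'=0.0343
  A cos θ + B sin θ = C:  0.3046·cos θ + -0.3828·sin θ = -0.2182
  √(A²+B²)=0.4892;  θ2 = -0.8987+2.0332 ≈ 1.1345
rotate P by −φ3: (0.1070, 0.1167, -0.3828)
  A=0.0430, B=-0.3828, C=(l²−L²−A²−y'²−z²)/(2L)=0.1087
  θ3 = atan2(B,A) + arccos(C/0.3852) = -0.1741

θ₁ = 0.1742, θ₂ = 1.1345, θ₃ = -0.1741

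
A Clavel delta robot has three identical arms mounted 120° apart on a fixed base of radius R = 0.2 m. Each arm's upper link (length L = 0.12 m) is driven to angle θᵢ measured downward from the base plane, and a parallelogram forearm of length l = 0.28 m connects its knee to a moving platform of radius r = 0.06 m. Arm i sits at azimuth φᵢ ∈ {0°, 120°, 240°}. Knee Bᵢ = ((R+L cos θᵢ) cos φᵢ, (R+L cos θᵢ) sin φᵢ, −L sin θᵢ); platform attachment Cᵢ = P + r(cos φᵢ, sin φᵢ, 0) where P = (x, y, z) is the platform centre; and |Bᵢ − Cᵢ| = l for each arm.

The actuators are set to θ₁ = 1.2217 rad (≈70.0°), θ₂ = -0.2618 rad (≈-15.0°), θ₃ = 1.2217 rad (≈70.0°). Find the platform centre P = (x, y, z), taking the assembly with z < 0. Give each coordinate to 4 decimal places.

φ1=0.0°: virtual centre (0.1810, 0.0000, -0.1128), radius l
S2 = (0.2559·cos120.0°, 0.2559·sin120.0°, 0.0311) = (-0.1280, 0.2216, 0.0311)
φ3=240.0°: virtual centre (-0.0905, -0.1568, -0.1128), radius l
|S₂|²−|S₁|² = 0.0210;  |S₃|²−|S₁|² = 0.0000
[-0.6180 0.4433 0.2876]·P = 0.0210;  [-0.5431 -0.3136 0.0000]·P = 0.0000
Cramer: x(z) = -0.0151+0.2076z;  y(z) = 0.0262-0.3595z
sphere 1 gives Az²+Bz+C=0 with A=1.1723, B=0.1252, C=-0.0265;  B²−4AC=0.1400;  roots -0.2130, 0.1062;  negative root z = -0.2130
x = -0.0593, y = 0.1028

(-0.0593, 0.1028, -0.2130)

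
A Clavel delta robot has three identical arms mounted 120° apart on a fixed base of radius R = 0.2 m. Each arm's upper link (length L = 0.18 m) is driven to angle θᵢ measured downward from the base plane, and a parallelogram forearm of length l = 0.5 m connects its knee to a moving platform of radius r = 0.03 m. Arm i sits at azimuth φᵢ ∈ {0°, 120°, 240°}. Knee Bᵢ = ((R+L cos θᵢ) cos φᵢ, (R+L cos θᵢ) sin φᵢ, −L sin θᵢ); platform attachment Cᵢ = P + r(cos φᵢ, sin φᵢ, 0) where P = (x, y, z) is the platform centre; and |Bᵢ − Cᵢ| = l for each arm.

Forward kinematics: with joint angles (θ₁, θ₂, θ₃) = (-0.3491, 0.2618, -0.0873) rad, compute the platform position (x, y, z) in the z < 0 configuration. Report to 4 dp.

(0.0494, -0.0375, -0.3442)

φ1=0.0°: virtual centre (0.3391, 0.0000, 0.0616), radius l
arm 2 at φ=120.0°: (R−r)+L cos θ2 = 0.3439;  O2 = (-0.1719, 0.2978, -0.0466)
φ3=240.0°: virtual centre (-0.1747, -0.3025, 0.0157), radius l
subtract pairs → two planes through P
linear system: -1.0222x+0.5956y = 0.0016−-0.2163z; -1.0276x+-0.6050y = 0.0035−-0.0918z
Cramer: x(z) = -0.0025-0.1508z;  y(z) = -0.0015+0.1044z
sphere 1 gives Az²+Bz+C=0 with A=1.0336, B=-0.0204, C=-0.1295;  B²−4AC=0.5359;  roots -0.3442, 0.3640;  negative root z = -0.3442
x = 0.0494, y = -0.0375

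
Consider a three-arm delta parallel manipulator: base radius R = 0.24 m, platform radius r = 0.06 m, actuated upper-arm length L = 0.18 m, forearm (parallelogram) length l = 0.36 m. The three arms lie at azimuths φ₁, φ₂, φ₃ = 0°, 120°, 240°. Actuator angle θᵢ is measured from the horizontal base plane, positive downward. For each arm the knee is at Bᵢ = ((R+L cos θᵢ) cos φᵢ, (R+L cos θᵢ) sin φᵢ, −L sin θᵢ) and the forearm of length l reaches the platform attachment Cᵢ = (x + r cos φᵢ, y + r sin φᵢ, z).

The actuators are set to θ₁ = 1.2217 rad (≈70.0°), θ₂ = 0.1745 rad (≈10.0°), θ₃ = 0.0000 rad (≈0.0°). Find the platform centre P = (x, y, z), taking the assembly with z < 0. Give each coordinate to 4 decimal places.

(-0.1179, -0.0099, -0.1860)

arm 1 at φ=0.0°: e+L cos θ1 = 0.2416;  S1 = (0.2416, 0.0000, -0.1691)
φ2=120.0°: virtual centre (-0.1786, 0.3094, -0.0313), radius l
S3 = (0.3600·cos240.0°, 0.3600·sin240.0°, 0.0000) = (-0.1800, -0.3118, 0.0000)
subtract pairs → two planes through P
plane₁₂: -0.8404x+0.6188y+0.2758z = 0.0417
det = 1.0458;  x = -0.0501+0.3646z,  y = -0.0007+0.0495z
sphere 1 gives Az²+Bz+C=0 with A=1.1354, B=0.1256, C=-0.0159;  B²−4AC=0.0882;  roots -0.1860, 0.0755;  negative root z = -0.1860
x = -0.1179, y = -0.0099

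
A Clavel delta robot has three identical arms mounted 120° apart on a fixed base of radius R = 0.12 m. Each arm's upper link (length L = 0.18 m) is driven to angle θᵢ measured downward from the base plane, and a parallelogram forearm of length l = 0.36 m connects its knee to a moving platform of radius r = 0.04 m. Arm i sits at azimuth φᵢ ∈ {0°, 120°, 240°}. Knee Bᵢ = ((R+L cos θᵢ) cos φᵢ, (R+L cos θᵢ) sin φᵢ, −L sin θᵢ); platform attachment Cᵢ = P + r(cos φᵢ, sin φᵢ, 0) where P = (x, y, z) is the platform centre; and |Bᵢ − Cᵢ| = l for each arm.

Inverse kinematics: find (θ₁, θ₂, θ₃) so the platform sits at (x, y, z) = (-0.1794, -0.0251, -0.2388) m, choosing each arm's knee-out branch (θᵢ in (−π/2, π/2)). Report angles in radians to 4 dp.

rotate P by −φ1: (-0.1794, -0.0251, -0.2388)
  A=0.2594, B=-0.2388, C=(l²−L²−A²−y'²−z²)/(2L)=-0.0771
  √(A²+B²)=0.3526;  θ1 = -0.7441+1.7912 ≈ 1.0471
φ2=120.0° → target in arm frame (0.0680, 0.1679)
  A=0.0120, B=-0.2388, C=(l²−L²−A²−y'²−z²)/(2L)=0.0329
  √(A²+B²)=0.2391;  θ2 = -1.5204+1.4329 ≈ -0.0876
rotate P by −φ3: (0.1114, -0.1428, -0.2388)
  A cos θ + B sin θ = C:  -0.0314·cos θ + -0.2388·sin θ = 0.0522
  θ3 = atan2(B,A) + arccos(C/0.2409) = -0.3493

θ₁ = 1.0471, θ₂ = -0.0876, θ₃ = -0.3493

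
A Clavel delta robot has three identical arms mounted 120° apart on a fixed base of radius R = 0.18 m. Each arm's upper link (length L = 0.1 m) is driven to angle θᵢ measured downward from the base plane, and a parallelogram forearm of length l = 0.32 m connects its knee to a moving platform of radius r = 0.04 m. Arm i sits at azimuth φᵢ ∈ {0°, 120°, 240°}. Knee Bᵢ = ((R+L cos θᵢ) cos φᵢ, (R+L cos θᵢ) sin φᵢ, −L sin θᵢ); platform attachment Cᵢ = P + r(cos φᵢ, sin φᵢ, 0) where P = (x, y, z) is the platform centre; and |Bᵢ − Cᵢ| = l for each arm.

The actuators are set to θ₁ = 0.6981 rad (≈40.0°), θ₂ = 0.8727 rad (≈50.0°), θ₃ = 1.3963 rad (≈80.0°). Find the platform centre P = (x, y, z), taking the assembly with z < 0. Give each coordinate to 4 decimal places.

(0.0444, 0.0473, -0.3298)

φ1=0.0°: virtual centre (0.2166, 0.0000, -0.0643), radius l
φ2=120.0°: virtual centre (-0.1021, 0.1769, -0.0766), radius l
arm 3 at φ=240.0°: e+L cos θ3 = 0.1574;  O3 = (-0.0787, -0.1363, -0.0985)
eliminate P² terms by subtracting sphere 1 from 2 and 3
[-0.6375 0.3538 -0.0247]·P = -0.0035;  [-0.5906 -0.2726 -0.0684]·P = -0.0166
Cramer: x(z) = 0.0178-0.0808z;  y(z) = 0.0223-0.0759z
into |P−O₁|² = l²: 1.0123z² + 0.1573z + -0.0582 = 0;  Δ = 0.2606;  z = -0.3298 or 0.1744 → z<0 root = -0.3298
x = 0.0444, y = 0.0473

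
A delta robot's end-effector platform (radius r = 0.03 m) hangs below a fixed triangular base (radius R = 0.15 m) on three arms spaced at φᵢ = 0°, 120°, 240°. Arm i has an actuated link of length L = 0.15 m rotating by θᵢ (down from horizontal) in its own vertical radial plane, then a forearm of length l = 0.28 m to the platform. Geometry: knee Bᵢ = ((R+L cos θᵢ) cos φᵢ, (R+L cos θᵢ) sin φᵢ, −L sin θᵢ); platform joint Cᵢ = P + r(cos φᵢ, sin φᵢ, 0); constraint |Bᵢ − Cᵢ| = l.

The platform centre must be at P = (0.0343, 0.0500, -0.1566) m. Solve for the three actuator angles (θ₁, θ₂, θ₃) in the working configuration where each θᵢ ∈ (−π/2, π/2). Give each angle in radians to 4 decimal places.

θ₁ = 0.0870, θ₂ = 0.1744, θ₃ = 0.8729

φ1=0.0° → target in arm frame (0.0343, 0.0500)
  e−x'=0.0857;  (l²−L²−(e−x')²−y'²−z²)/2L = 0.0718
  θ1 = atan2(B,A) + arccos(C/0.1785) = 0.0870
rotate P by −φ2: (0.0262, -0.0547, -0.1566)
  e−x'=0.0938;  (l²−L²−(e−x')²−y'²−z²)/2L = 0.0653
  √(A²+B²)=0.1826;  θ2 = -1.0309+1.2053 ≈ 0.1744
φ3=240.0° → target in arm frame (-0.0605, 0.0047)
  A=0.1805, B=-0.1566, C=(l²−L²−A²−y'²−z²)/(2L)=-0.0040
  θ3 = atan2(B,A) + arccos(C/0.2389) = 0.8729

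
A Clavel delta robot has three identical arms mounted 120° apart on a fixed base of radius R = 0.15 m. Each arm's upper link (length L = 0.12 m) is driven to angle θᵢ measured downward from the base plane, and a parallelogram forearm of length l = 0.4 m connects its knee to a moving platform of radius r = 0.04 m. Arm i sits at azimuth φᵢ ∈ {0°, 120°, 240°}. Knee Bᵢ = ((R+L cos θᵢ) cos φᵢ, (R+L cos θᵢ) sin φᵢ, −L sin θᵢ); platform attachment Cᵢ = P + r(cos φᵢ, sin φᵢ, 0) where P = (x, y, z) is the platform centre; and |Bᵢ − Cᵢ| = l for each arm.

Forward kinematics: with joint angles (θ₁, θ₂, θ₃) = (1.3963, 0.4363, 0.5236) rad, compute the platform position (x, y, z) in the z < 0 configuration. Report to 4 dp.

(-0.1461, 0.0106, -0.4066)

arm 1 at φ=0.0°: e+L cos θ1 = 0.1308;  S1 = (0.1308, 0.0000, -0.1182)
φ2=120.0°: virtual centre (-0.1094, 0.1895, -0.0507), radius l
S3 = (0.2139·cos240.0°, 0.2139·sin240.0°, -0.0600) = (-0.1070, -0.1853, -0.0600)
eliminate P² terms by subtracting sphere 1 from 2 and 3
linear system: -0.4804x+0.3789y = 0.0193−0.1349z; -0.4756x+-0.3705y = 0.0183−0.1164z
det = 0.3582;  x = -0.0393+0.2626z,  y = 0.0012+-0.0231z
into |P−S₁|² = l²: 1.0695z² + 0.1469z + -0.1171 = 0;  Δ = 0.5224;  z = -0.4066 or 0.2692 → z<0 root = -0.4066
x = -0.1461, y = 0.0106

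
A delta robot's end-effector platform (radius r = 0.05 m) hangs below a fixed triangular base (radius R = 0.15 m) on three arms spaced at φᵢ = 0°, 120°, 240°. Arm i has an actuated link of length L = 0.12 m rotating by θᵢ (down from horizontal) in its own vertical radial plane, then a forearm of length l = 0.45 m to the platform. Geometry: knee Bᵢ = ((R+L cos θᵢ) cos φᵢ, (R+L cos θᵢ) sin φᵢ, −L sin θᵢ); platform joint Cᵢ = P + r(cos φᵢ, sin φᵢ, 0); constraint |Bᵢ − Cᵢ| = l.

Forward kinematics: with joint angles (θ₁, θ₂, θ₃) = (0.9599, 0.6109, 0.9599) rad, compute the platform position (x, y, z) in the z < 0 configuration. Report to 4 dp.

(-0.0312, 0.0540, -0.4978)

S1 = (0.1688·cos0.0°, 0.1688·sin0.0°, -0.0983) = (0.1688, 0.0000, -0.0983)
φ2=120.0°: virtual centre (-0.0991, 0.1717, -0.0688), radius l
arm 3 at φ=240.0°: ρ3 = 0.1688;  S3 = (-0.0844, -0.1462, -0.0983)
eliminate P² terms by subtracting sphere 1 from 2 and 3
linear system: -0.5360x+0.3435y = 0.0059−0.0589z; -0.5065x+-0.2924y = 0.0000−0.0000z
Cramer: x(z) = -0.0052+0.0521z;  y(z) = 0.0090-0.0903z
sphere 1 gives Az²+Bz+C=0 with A=1.0109, B=0.1768, C=-0.1625;  B²−4AC=0.6882;  roots -0.4978, 0.3229;  negative root z = -0.4978
x = -0.0312, y = 0.0540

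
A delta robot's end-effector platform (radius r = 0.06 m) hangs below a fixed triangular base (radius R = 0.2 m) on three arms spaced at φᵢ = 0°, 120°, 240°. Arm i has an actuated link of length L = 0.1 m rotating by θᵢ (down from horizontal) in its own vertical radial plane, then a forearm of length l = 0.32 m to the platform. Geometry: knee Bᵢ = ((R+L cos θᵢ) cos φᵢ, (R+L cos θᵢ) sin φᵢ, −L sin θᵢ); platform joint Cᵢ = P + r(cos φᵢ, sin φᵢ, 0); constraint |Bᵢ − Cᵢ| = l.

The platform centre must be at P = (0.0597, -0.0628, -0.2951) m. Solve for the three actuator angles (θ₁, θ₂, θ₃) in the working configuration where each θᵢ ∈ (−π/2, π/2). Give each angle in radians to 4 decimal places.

rotate P by −φ1: (0.0597, -0.0628, -0.2951)
  e−x'=0.0803;  (l²−L²−(e−x')²−y'²−z²)/2L = -0.0254
  θ1 = atan2(B,A) + arccos(C/0.3058) = 0.3488
φ2=120.0° → target in arm frame (-0.0842, -0.0203)
  A cos θ + B sin θ = C:  0.2242·cos θ + -0.2951·sin θ = -0.2269
  θ2 = atan2(B,A) + arccos(C/0.3706) = 1.3086
rotate P by −φ3: (0.0245, 0.0831, -0.2951)
  e−x'=0.1155;  (l²−L²−(e−x')²−y'²−z²)/2L = -0.0746
  √(A²+B²)=0.3169;  θ3 = -1.1978+1.8085 ≈ 0.6106

θ₁ = 0.3488, θ₂ = 1.3086, θ₃ = 0.6106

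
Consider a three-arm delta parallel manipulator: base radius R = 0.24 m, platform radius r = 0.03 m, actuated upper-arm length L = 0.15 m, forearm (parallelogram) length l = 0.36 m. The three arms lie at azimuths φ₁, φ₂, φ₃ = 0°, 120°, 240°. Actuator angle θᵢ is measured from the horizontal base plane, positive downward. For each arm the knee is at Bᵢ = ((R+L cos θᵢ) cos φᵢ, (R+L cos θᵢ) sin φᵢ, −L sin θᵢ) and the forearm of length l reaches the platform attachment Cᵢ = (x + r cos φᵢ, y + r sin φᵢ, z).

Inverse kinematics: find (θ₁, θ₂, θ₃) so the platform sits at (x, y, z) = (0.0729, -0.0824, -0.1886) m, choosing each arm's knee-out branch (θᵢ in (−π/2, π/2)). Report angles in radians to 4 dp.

θ₁ = -0.0880, θ₂ = 1.3088, θ₃ = 0.3493

rotate P by −φ1: (0.0729, -0.0824, -0.1886)
  A cos θ + B sin θ = C:  0.1371·cos θ + -0.1886·sin θ = 0.1531
  γ=atan2(-0.1886,0.1371)=-0.9422;  ψ=arccos(0.6568)=0.8542;  θ1=γ+ψ≈-0.0880
arm 2 (φ=120.0°): x'=-0.1078, y'=-0.0219
  e−x'=0.3178;  (l²−L²−(e−x')²−y'²−z²)/2L = -0.0998
  θ2 = atan2(B,A) + arccos(C/0.3696) = 1.3088
rotate P by −φ3: (0.0349, 0.1043, -0.1886)
  A=0.1751, B=-0.1886, C=(l²−L²−A²−y'²−z²)/(2L)=0.1000
  θ3 = atan2(B,A) + arccos(C/0.2573) = 0.3493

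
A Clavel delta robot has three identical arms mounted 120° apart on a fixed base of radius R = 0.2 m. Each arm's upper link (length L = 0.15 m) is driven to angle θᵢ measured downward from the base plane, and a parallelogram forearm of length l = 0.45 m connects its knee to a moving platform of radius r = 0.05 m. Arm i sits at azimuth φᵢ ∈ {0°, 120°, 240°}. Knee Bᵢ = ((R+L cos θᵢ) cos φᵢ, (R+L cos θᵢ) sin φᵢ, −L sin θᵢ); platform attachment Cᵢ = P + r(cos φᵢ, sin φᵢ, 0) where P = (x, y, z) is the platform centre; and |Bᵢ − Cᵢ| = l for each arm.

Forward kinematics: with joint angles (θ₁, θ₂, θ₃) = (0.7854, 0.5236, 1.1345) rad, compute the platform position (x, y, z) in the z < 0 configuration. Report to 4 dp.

φ1=0.0°: virtual centre (0.2561, 0.0000, -0.1061), radius l
centre 2 = (0.2799·cos120.0°, 0.2799·sin120.0°, -0.0750) = (-0.1400, 0.2424, -0.0750)
centre 3 = (0.2134·cos240.0°, 0.2134·sin240.0°, -0.1359) = (-0.1067, -0.1848, -0.1359)
subtract pairs → two planes through P
plane₁₂: -0.7920x+0.4848y+0.0621z = 0.0072
Cramer: x(z) = 0.0055-0.0093z;  y(z) = 0.0238-0.1434z
sphere 1 gives Az²+Bz+C=0 with A=1.0206, B=0.2100, C=-0.1279;  B²−4AC=0.5663;  roots -0.4715, 0.2658;  negative root z = -0.4715
x = 0.0099, y = 0.0914

(0.0099, 0.0914, -0.4715)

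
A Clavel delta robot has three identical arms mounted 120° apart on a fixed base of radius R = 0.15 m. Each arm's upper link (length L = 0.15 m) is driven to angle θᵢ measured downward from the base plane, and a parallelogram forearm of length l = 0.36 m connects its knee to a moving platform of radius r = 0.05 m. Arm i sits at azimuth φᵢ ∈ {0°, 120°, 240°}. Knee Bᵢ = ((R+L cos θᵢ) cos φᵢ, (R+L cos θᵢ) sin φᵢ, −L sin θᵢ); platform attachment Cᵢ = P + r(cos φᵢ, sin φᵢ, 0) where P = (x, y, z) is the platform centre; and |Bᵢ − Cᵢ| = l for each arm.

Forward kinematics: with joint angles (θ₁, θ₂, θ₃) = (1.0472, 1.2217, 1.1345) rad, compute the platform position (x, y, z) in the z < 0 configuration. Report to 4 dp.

S1 = (0.1750·cos0.0°, 0.1750·sin0.0°, -0.1299) = (0.1750, 0.0000, -0.1299)
arm 2 at φ=120.0°: (R−r)+L cos θ2 = 0.1513;  S2 = (-0.0757, 0.1310, -0.1410)
arm 3 at φ=240.0°: (R−r)+L cos θ3 = 0.1634;  S3 = (-0.0817, -0.1415, -0.1359)
subtract pairs → two planes through P
plane₁₂: -0.5013x+0.2621y+-0.0221z = -0.0047
det = 0.2764;  x = 0.0071+-0.0341z,  y = -0.0046+0.0191z
into |P−S₁|² = l²: 1.0015z² + 0.2711z + -0.0845 = 0;  Δ = 0.4120;  z = -0.4558 or 0.1851 → z<0 root = -0.4558
x = 0.0226, y = -0.0133

(0.0226, -0.0133, -0.4558)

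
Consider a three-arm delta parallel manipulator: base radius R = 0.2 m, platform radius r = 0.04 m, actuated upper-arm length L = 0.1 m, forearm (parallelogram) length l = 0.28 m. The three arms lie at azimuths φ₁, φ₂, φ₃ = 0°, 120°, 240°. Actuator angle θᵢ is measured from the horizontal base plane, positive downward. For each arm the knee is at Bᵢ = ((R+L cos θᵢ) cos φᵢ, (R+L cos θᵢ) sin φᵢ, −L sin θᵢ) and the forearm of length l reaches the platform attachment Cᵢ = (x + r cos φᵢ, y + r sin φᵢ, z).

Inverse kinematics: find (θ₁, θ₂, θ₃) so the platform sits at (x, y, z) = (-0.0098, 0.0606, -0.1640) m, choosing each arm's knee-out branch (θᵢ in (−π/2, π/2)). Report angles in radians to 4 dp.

rotate P by −φ1: (-0.0098, 0.0606, -0.1640)
  e−x'=0.1698;  (l²−L²−(e−x')²−y'²−z²)/2L = 0.0450
  θ1 = atan2(B,A) + arccos(C/0.2361) = 0.6110
rotate P by −φ2: (0.0574, -0.0218, -0.1640)
  A=0.1026, B=-0.1640, C=(l²−L²−A²−y'²−z²)/(2L)=0.1525
  θ2 = atan2(B,A) + arccos(C/0.1935) = -0.3488
arm 3 (φ=240.0°): x'=-0.0476, y'=-0.0388
  A=0.2076, B=-0.1640, C=(l²−L²−A²−y'²−z²)/(2L)=-0.0155
  θ3 = atan2(B,A) + arccos(C/0.2645) = 0.9606

θ₁ = 0.6110, θ₂ = -0.3488, θ₃ = 0.9606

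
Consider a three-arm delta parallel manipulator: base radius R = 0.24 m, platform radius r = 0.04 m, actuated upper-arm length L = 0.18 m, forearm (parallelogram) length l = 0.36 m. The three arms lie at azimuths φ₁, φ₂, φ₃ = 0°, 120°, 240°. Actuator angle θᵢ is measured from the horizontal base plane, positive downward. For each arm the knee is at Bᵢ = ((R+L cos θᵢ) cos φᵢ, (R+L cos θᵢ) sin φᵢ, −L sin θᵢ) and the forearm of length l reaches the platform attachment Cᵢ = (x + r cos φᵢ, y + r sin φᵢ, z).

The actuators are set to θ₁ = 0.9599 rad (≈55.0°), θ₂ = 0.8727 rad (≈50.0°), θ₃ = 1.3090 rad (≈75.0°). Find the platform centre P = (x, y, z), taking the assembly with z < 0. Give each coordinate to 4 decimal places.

O1 = (0.3032·cos0.0°, 0.3032·sin0.0°, -0.1474) = (0.3032, 0.0000, -0.1474)
φ2=120.0°: virtual centre (-0.1578, 0.2734, -0.1379), radius l
arm 3 at φ=240.0°: e+L cos θ3 = 0.2466;  O3 = (-0.1233, -0.2136, -0.1739)
eliminate P² terms by subtracting sphere 1 from 2 and 3
plane₁₂: -0.9222x+0.5468y+0.0191z = 0.0050
det = 0.8603;  x = 0.0119+-0.0241z,  y = 0.0292+-0.0756z
quadratic in z: (1.0063)z²+(0.3045)z+(-0.0221)=0, √Δ=0.4264 → z ∈ {-0.3632, 0.0606}; z = -0.3632 (taking z<0)
x = 0.0207, y = 0.0567

(0.0207, 0.0567, -0.3632)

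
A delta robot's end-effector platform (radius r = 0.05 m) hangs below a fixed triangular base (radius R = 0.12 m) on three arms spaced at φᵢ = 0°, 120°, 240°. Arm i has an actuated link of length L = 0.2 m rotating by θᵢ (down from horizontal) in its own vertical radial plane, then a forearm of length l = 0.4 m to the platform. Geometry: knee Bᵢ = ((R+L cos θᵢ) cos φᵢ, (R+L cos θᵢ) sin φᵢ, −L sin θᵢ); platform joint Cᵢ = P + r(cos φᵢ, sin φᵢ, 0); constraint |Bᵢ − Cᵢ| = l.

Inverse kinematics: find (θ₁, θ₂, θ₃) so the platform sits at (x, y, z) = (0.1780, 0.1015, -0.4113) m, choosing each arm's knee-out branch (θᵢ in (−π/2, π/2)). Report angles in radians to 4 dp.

rotate P by −φ1: (0.1780, 0.1015, -0.4113)
  A cos θ + B sin θ = C:  -0.1080·cos θ + -0.4113·sin θ = -0.1778
  √(A²+B²)=0.4252;  θ1 = -1.8276+2.0023 ≈ 0.1747
arm 2 (φ=120.0°): x'=-0.0011, y'=-0.2049
  e−x'=0.0711;  (l²−L²−(e−x')²−y'²−z²)/2L = -0.2405
  √(A²+B²)=0.4174;  θ2 = -1.3996+2.1849 ≈ 0.7853
arm 3 (φ=240.0°): x'=-0.1769, y'=0.1034
  A cos θ + B sin θ = C:  0.2469·cos θ + -0.4113·sin θ = -0.3021
  θ3 = atan2(B,A) + arccos(C/0.4797) = 1.2217

θ₁ = 0.1747, θ₂ = 0.7853, θ₃ = 1.2217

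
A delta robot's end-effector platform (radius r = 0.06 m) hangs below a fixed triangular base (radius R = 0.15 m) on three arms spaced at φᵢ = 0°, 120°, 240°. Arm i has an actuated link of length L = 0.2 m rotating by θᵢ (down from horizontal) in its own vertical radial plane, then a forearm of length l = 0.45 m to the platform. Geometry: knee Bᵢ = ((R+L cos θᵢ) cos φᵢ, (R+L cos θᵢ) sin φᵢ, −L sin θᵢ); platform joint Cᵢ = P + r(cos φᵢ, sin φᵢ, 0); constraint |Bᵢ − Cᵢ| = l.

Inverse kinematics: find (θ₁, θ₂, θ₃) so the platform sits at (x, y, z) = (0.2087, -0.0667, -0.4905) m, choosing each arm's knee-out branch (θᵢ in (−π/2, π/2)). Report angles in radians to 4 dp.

rotate P by −φ1: (0.2087, -0.0667, -0.4905)
  A=-0.1187, B=-0.4905, C=(l²−L²−A²−y'²−z²)/(2L)=-0.2416
  √(A²+B²)=0.5047;  θ1 = -1.8082+2.0700 ≈ 0.2617
rotate P by −φ2: (-0.1621, -0.1474, -0.4905)
  e−x'=0.2521;  (l²−L²−(e−x')²−y'²−z²)/2L = -0.4084
  √(A²+B²)=0.5515;  θ2 = -1.0960+2.4048 ≈ 1.3087
rotate P by −φ3: (-0.0466, 0.2141, -0.4905)
  e−x'=0.1366;  (l²−L²−(e−x')²−y'²−z²)/2L = -0.3565
  γ=atan2(-0.4905,0.1366)=-1.2992;  ψ=arccos(-0.7001)=2.3463;  θ3=γ+ψ≈1.0471

θ₁ = 0.2617, θ₂ = 1.3087, θ₃ = 1.0471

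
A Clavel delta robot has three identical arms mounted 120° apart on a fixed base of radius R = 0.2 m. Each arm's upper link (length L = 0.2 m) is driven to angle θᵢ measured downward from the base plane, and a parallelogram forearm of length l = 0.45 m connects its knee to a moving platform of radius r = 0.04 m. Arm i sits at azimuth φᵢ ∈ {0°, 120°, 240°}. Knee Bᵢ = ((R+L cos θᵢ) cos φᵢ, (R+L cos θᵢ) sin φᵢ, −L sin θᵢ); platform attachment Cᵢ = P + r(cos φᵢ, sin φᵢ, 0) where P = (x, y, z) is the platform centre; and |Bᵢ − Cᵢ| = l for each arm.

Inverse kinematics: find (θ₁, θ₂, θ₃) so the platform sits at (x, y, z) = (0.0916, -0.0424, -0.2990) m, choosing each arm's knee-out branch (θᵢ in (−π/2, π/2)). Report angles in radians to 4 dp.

θ₁ = -0.3491, θ₂ = 0.6106, θ₃ = 0.2616

φ1=0.0° → target in arm frame (0.0916, -0.0424)
  A=0.0684, B=-0.2990, C=(l²−L²−A²−y'²−z²)/(2L)=0.1666
  √(A²+B²)=0.3067;  θ1 = -1.3459+0.9968 ≈ -0.3491
rotate P by −φ2: (-0.0825, -0.0581, -0.2990)
  e−x'=0.2425;  (l²−L²−(e−x')²−y'²−z²)/2L = 0.0273
  θ2 = atan2(B,A) + arccos(C/0.3850) = 0.6106
rotate P by −φ3: (-0.0091, 0.1005, -0.2990)
  A=0.1691, B=-0.2990, C=(l²−L²−A²−y'²−z²)/(2L)=0.0860
  θ3 = atan2(B,A) + arccos(C/0.3435) = 0.2616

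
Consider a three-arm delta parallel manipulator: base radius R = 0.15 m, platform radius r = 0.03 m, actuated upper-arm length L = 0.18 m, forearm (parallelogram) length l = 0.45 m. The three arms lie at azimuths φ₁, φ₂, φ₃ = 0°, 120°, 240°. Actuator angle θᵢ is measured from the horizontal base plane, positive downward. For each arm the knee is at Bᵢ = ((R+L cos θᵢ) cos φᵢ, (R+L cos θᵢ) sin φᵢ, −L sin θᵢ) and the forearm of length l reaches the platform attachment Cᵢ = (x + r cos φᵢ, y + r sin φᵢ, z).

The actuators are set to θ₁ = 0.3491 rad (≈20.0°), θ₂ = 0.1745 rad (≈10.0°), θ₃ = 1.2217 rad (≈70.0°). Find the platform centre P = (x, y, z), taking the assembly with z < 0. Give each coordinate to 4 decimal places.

(0.0759, 0.1817, -0.4138)

φ1=0.0°: virtual centre (0.2891, 0.0000, -0.0616), radius l
centre 2 = (0.2973·cos120.0°, 0.2973·sin120.0°, -0.0313) = (-0.1486, 0.2574, -0.0313)
centre 3 = (0.1816·cos240.0°, 0.1816·sin240.0°, -0.1691) = (-0.0908, -0.1572, -0.1691)
subtract pairs → two planes through P
linear system: -0.8756x+0.5149y = 0.0019−0.0606z; -0.7599x+-0.3145y = -0.0258−-0.2151z
Cramer: x(z) = 0.0190-0.1376z;  y(z) = 0.0361-0.3517z
sphere 1 gives Az²+Bz+C=0 with A=1.1426, B=0.1720, C=-0.1244;  B²−4AC=0.5983;  roots -0.4138, 0.2632;  negative root z = -0.4138
x = 0.0759, y = 0.1817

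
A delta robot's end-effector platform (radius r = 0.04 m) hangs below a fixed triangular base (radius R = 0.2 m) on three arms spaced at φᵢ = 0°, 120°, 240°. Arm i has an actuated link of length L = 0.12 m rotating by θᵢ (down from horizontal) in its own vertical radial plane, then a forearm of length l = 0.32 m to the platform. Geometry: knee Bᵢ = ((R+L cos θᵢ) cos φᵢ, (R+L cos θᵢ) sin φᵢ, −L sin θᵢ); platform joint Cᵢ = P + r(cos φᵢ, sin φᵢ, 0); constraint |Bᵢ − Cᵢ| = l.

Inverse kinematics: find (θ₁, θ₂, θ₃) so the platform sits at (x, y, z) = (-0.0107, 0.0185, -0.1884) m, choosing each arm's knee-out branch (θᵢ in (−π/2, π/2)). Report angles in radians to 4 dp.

arm 1 (φ=0.0°): x'=-0.0107, y'=0.0185
  A cos θ + B sin θ = C:  0.1707·cos θ + -0.1884·sin θ = 0.0959
  θ1 = atan2(B,A) + arccos(C/0.2542) = 0.3492
arm 2 (φ=120.0°): x'=0.0214, y'=0.0000
  A=0.1386, B=-0.1884, C=(l²−L²−A²−y'²−z²)/(2L)=0.1387
  γ=atan2(-0.1884,0.1386)=-0.9364;  ψ=arccos(0.5930)=0.9361;  θ2=γ+ψ≈-0.0004
arm 3 (φ=240.0°): x'=-0.0107, y'=-0.0185
  A cos θ + B sin θ = C:  0.1707·cos θ + -0.1884·sin θ = 0.0960
  θ3 = atan2(B,A) + arccos(C/0.2542) = 0.3489

θ₁ = 0.3492, θ₂ = -0.0004, θ₃ = 0.3489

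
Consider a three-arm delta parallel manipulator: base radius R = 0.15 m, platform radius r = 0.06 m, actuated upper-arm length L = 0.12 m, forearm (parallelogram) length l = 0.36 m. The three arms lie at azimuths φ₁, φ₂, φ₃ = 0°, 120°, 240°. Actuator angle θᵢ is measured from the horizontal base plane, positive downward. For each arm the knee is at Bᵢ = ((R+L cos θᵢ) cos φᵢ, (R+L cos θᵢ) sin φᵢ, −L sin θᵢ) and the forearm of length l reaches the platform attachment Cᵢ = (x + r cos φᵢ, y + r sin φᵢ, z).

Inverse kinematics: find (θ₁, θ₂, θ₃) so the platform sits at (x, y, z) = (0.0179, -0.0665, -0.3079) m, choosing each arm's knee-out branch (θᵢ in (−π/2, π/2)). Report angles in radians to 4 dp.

θ₁ = 0.0875, θ₂ = 0.5237, θ₃ = -0.0870

rotate P by −φ1: (0.0179, -0.0665, -0.3079)
  e−x'=0.0721;  (l²−L²−(e−x')²−y'²−z²)/2L = 0.0449
  √(A²+B²)=0.3162;  θ1 = -1.3408+1.4283 ≈ 0.0875
arm 2 (φ=120.0°): x'=-0.0665, y'=0.0177
  e−x'=0.1565;  (l²−L²−(e−x')²−y'²−z²)/2L = -0.0184
  √(A²+B²)=0.3454;  θ2 = -1.1004+1.6242 ≈ 0.5237
rotate P by −φ3: (0.0486, 0.0488, -0.3079)
  A cos θ + B sin θ = C:  0.0414·cos θ + -0.3079·sin θ = 0.0680
  γ=atan2(-0.3079,0.0414)=-1.4373;  ψ=arccos(0.2188)=1.3503;  θ3=γ+ψ≈-0.0870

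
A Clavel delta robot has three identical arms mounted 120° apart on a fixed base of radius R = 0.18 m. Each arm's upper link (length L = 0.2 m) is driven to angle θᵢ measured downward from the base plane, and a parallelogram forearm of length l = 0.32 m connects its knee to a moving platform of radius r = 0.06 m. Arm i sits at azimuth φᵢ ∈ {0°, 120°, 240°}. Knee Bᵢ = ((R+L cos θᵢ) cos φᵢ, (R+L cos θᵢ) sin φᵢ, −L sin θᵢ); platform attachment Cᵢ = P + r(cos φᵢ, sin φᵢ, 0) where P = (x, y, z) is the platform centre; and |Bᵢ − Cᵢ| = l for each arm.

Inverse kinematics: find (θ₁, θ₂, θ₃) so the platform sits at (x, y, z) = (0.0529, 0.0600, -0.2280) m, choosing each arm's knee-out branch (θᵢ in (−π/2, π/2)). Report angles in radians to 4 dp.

rotate P by −φ1: (0.0529, 0.0600, -0.2280)
  A=0.0671, B=-0.2280, C=(l²−L²−A²−y'²−z²)/(2L)=0.0058
  √(A²+B²)=0.2377;  θ1 = -1.2846+1.5465 ≈ 0.2619
φ2=120.0° → target in arm frame (0.0255, -0.0758)
  A cos θ + B sin θ = C:  0.0945·cos θ + -0.2280·sin θ = -0.0106
  γ=atan2(-0.2280,0.0945)=-1.1779;  ψ=arccos(-0.0431)=1.6140;  θ2=γ+ψ≈0.4360
arm 3 (φ=240.0°): x'=-0.0784, y'=0.0158
  e−x'=0.1984;  (l²−L²−(e−x')²−y'²−z²)/2L = -0.0730
  γ=atan2(-0.2280,0.1984)=-0.8547;  ψ=arccos(-0.2415)=1.8147;  θ3=γ+ψ≈0.9601

θ₁ = 0.2619, θ₂ = 0.4360, θ₃ = 0.9601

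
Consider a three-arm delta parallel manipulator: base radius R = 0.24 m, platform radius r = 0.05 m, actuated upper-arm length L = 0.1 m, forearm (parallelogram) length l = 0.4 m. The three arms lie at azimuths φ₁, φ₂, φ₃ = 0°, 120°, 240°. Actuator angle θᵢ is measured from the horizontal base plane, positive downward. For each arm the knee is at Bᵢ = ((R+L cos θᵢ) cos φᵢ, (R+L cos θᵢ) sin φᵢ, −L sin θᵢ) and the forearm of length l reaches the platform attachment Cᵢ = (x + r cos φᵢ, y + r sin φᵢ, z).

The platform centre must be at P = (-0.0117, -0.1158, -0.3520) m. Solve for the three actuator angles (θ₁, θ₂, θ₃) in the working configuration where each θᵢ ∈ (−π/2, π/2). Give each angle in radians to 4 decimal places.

rotate P by −φ1: (-0.0117, -0.1158, -0.3520)
  e−x'=0.2017;  (l²−L²−(e−x')²−y'²−z²)/2L = -0.1400
  √(A²+B²)=0.4057;  θ1 = -1.0505+1.9231 ≈ 0.8726
rotate P by −φ2: (-0.0944, 0.0680, -0.3520)
  A cos θ + B sin θ = C:  0.2844·cos θ + -0.3520·sin θ = -0.2972
  √(A²+B²)=0.4526;  θ2 = -0.8912+2.2872 ≈ 1.3960
arm 3 (φ=240.0°): x'=0.1061, y'=0.0478
  A cos θ + B sin θ = C:  0.0839·cos θ + -0.3520·sin θ = 0.0839
  θ3 = atan2(B,A) + arccos(C/0.3619) = -0.0001

θ₁ = 0.8726, θ₂ = 1.3960, θ₃ = -0.0001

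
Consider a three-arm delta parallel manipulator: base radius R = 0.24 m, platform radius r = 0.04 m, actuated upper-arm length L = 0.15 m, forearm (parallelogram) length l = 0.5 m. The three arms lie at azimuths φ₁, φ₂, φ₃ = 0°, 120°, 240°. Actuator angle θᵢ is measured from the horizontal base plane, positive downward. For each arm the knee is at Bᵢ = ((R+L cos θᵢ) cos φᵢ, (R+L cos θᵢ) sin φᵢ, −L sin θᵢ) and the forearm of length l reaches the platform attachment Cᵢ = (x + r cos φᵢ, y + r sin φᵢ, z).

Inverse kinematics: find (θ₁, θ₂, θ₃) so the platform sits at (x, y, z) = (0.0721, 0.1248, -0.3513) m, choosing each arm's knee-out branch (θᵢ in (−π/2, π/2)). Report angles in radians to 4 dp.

θ₁ = -0.3497, θ₂ = -0.3491, θ₃ = 0.8724

φ1=0.0° → target in arm frame (0.0721, 0.1248)
  A=0.1279, B=-0.3513, C=(l²−L²−A²−y'²−z²)/(2L)=0.2405
  θ1 = atan2(B,A) + arccos(C/0.3739) = -0.3497
rotate P by −φ2: (0.0720, -0.1248, -0.3513)
  A=0.1280, B=-0.3513, C=(l²−L²−A²−y'²−z²)/(2L)=0.2404
  γ=atan2(-0.3513,0.1280)=-1.2215;  ψ=arccos(0.6430)=0.8723;  θ2=γ+ψ≈-0.3491
arm 3 (φ=240.0°): x'=-0.1441, y'=0.0000
  A=0.3441, B=-0.3513, C=(l²−L²−A²−y'²−z²)/(2L)=-0.0478
  γ=atan2(-0.3513,0.3441)=-0.7957;  ψ=arccos(-0.0972)=1.6681;  θ3=γ+ψ≈0.8724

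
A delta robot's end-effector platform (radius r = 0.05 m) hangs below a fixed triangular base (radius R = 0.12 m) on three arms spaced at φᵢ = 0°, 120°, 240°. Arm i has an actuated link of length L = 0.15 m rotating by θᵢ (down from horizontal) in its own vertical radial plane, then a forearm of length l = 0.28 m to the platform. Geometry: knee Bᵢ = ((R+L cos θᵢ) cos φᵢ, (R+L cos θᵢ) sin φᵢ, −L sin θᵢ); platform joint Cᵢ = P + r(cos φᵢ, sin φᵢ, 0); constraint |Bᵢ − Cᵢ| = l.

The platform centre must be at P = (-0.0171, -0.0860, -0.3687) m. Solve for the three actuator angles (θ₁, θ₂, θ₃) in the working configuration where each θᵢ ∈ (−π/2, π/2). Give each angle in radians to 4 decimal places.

θ₁ = 1.2220, θ₂ = 1.3964, θ₃ = 0.7858

rotate P by −φ1: (-0.0171, -0.0860, -0.3687)
  A cos θ + B sin θ = C:  0.0871·cos θ + -0.3687·sin θ = -0.3167
  √(A²+B²)=0.3788;  θ1 = -1.3388+2.5609 ≈ 1.2220
φ2=120.0° → target in arm frame (-0.0659, 0.0578)
  A=0.1359, B=-0.3687, C=(l²−L²−A²−y'²−z²)/(2L)=-0.3395
  θ2 = atan2(B,A) + arccos(C/0.3930) = 1.3964
φ3=240.0° → target in arm frame (0.0830, 0.0282)
  e−x'=-0.0130;  (l²−L²−(e−x')²−y'²−z²)/2L = -0.2700
  θ3 = atan2(B,A) + arccos(C/0.3689) = 0.7858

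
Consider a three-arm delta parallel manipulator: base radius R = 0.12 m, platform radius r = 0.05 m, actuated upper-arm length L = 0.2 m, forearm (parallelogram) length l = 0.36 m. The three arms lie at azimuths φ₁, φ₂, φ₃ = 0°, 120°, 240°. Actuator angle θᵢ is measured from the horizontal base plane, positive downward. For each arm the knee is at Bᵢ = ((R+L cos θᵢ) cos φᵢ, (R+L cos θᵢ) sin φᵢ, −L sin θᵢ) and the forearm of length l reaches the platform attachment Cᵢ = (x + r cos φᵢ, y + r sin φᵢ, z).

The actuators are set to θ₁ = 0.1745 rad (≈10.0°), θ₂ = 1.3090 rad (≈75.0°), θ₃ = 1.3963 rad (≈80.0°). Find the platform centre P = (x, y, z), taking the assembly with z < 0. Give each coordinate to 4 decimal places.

φ1=0.0°: virtual centre (0.2670, 0.0000, -0.0347), radius l
arm 2 at φ=120.0°: ρ2 = 0.1218;  O2 = (-0.0609, 0.1055, -0.1932)
φ3=240.0°: virtual centre (-0.0524, -0.0907, -0.1970), radius l
|O₂|²−|O₁|² = -0.0203;  |O₃|²−|O₁|² = -0.0227
[-0.6557 0.2109 -0.3169]·P = -0.0203;  [-0.6386 -0.1814 -0.3245]·P = -0.0227
Cramer: x(z) = 0.0334-0.4965z;  y(z) = 0.0075-0.0408z
quadratic in z: (1.2482)z²+(0.3007)z+(-0.0738)=0, √Δ=0.6774 → z ∈ {-0.3918, 0.1509}; z = -0.3918 (taking z<0)
x = 0.2280, y = 0.0235

(0.2280, 0.0235, -0.3918)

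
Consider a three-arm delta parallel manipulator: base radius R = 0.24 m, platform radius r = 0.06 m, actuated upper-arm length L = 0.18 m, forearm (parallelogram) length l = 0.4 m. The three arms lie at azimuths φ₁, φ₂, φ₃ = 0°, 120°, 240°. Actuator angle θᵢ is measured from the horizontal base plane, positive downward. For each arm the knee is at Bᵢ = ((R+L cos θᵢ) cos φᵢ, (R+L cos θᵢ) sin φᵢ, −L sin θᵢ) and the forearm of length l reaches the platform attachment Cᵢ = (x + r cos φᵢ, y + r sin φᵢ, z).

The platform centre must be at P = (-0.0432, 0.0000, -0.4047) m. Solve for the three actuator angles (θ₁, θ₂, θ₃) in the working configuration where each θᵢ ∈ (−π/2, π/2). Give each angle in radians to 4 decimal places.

θ₁ = 1.0472, θ₂ = 0.7852, θ₃ = 0.7852

φ1=0.0° → target in arm frame (-0.0432, 0.0000)
  e−x'=0.2232;  (l²−L²−(e−x')²−y'²−z²)/2L = -0.2389
  γ=atan2(-0.4047,0.2232)=-1.0668;  ψ=arccos(-0.5169)=2.1140;  θ1=γ+ψ≈1.0472
φ2=120.0° → target in arm frame (0.0216, 0.0374)
  A=0.1584, B=-0.4047, C=(l²−L²−A²−y'²−z²)/(2L)=-0.1741
  √(A²+B²)=0.4346;  θ2 = -1.1977+1.9829 ≈ 0.7852
arm 3 (φ=240.0°): x'=0.0216, y'=-0.0374
  A=0.1584, B=-0.4047, C=(l²−L²−A²−y'²−z²)/(2L)=-0.1741
  θ3 = atan2(B,A) + arccos(C/0.4346) = 0.7852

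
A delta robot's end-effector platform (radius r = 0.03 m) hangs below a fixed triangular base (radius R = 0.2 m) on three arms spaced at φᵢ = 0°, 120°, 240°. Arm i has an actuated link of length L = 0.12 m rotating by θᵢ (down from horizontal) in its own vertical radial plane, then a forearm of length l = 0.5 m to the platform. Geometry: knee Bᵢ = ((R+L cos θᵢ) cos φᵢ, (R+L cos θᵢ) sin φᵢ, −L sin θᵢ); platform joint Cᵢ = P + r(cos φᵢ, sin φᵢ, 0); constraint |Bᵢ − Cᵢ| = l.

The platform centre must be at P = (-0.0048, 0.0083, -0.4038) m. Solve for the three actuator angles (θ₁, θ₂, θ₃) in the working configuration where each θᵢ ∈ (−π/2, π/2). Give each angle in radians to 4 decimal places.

rotate P by −φ1: (-0.0048, 0.0083, -0.4038)
  e−x'=0.1748;  (l²−L²−(e−x')²−y'²−z²)/2L = 0.1747
  γ=atan2(-0.4038,0.1748)=-1.1623;  ψ=arccos(0.3970)=1.1626;  θ1=γ+ψ≈0.0003
φ2=120.0° → target in arm frame (0.0096, 0.0000)
  e−x'=0.1604;  (l²−L²−(e−x')²−y'²−z²)/2L = 0.1951
  γ=atan2(-0.4038,0.1604)=-1.1927;  ψ=arccos(0.4489)=1.1052;  θ2=γ+ψ≈-0.0874
arm 3 (φ=240.0°): x'=-0.0048, y'=-0.0083
  A=0.1748, B=-0.4038, C=(l²−L²−A²−y'²−z²)/(2L)=0.1747
  θ3 = atan2(B,A) + arccos(C/0.4400) = 0.0002

θ₁ = 0.0003, θ₂ = -0.0874, θ₃ = 0.0002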